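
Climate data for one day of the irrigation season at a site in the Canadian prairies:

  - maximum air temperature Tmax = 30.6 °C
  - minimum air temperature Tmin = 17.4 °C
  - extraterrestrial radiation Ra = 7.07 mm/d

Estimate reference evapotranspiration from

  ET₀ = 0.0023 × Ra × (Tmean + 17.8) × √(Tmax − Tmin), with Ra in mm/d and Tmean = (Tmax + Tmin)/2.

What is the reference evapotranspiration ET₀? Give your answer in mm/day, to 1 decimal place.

Tmean = (30.6 + 17.4)/2 = 24.00 °C
ET₀ = 0.0023 × 7.07 × (24.00 + 17.8) × √13.2 = 0.0023 × 7.07 × 41.80 × 3.6332 = 2.4695 mm/d

2.5 mm/day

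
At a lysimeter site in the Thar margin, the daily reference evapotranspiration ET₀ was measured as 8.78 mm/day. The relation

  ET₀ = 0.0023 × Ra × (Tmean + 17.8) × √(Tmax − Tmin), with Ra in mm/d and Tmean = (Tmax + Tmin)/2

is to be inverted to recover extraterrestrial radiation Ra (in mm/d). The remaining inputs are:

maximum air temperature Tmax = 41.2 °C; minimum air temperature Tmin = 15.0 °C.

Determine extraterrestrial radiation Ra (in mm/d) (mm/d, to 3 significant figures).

16.2 mm/d

Tmean = 28.10 °C; √ΔT = 5.1186
Ra = ET₀ / [0.0023 × (Tmean+17.8) × √ΔT] = 8.78 / (0.0023 × 45.90 × 5.1186) = 16.248 mm/d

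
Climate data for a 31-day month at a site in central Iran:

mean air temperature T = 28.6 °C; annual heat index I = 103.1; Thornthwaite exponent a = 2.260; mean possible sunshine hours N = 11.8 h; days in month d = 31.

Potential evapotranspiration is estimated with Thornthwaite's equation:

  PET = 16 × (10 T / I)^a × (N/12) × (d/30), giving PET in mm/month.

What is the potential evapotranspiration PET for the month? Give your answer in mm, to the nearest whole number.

163 mm

10T/I = 10 × 28.6 / 103.1 = 2.7740
(10T/I)^a = 2.7740^2.260 = 10.0328
Uncorrected PET = 16 × 10.0328 = 160.525 mm
Correction = (N/12)(d/30) = (11.8/12)(31/30) = 1.0161
PET = 160.525 × 1.0161 = 163.109 mm/month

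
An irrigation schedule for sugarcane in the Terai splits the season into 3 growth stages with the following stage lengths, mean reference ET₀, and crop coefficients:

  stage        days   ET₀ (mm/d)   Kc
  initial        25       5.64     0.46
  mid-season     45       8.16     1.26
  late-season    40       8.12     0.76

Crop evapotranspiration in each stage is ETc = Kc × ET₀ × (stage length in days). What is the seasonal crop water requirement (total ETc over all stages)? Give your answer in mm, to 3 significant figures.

initial: 0.46 × 5.64 × 25 = 64.86 mm
mid-season: 1.26 × 8.16 × 45 = 462.67 mm
late-season: 0.76 × 8.12 × 40 = 246.85 mm
Seasonal total = 774.38 mm

774 mm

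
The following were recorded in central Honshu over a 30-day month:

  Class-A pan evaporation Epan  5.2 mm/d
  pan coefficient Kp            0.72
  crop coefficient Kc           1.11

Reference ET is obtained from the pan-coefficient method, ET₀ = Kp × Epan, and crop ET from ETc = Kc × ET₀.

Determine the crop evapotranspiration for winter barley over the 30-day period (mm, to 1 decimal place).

ET₀ = 0.72 × 5.2 = 3.7440 mm/d
ETc = Kc × ET₀ = 1.11 × 3.7440 = 4.1558 mm/d
Over 30 days: 4.1558 × 30 = 124.674 mm

124.7 mm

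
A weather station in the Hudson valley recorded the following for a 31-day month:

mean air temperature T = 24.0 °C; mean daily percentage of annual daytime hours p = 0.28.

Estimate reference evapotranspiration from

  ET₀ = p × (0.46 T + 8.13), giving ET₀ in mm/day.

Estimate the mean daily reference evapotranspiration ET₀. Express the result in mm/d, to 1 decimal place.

ET₀ = 0.28 × (0.46 × 24.0 + 8.13) = 0.28 × 19.170 = 5.3676 mm/d

5.4 mm/d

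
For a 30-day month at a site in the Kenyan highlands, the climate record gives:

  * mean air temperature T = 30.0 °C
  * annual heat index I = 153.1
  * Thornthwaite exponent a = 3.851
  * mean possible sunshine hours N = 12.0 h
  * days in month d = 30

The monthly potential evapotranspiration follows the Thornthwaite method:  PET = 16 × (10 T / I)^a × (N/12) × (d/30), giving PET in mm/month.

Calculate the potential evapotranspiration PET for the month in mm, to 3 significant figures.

10T/I = 10 × 30.0 / 153.1 = 1.9595
(10T/I)^a = 1.9595^3.851 = 13.3368
Uncorrected PET = 16 × 13.3368 = 213.389 mm
Correction = (N/12)(d/30) = (12.0/12)(30/30) = 1.0000
PET = 213.389 × 1.0000 = 213.389 mm/month

213 mm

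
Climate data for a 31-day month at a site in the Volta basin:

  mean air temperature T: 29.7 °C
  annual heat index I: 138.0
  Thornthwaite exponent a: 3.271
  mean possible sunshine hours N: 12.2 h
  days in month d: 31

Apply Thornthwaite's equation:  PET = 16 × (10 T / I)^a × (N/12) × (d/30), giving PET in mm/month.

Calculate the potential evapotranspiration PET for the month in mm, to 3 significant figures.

206 mm

10T/I = 10 × 29.7 / 138.0 = 2.1522
(10T/I)^a = 2.1522^3.271 = 12.2704
Uncorrected PET = 16 × 12.2704 = 196.326 mm
Correction = (N/12)(d/30) = (12.2/12)(31/30) = 1.0506
PET = 196.326 × 1.0506 = 206.260 mm/month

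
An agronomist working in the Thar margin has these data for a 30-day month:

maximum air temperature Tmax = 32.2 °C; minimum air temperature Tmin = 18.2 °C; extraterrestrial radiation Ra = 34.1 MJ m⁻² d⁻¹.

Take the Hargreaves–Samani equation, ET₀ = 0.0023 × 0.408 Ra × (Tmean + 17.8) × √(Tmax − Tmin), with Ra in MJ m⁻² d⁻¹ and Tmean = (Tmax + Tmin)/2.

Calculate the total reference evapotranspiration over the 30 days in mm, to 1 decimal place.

Tmean = (32.2 + 18.2)/2 = 25.20 °C
0.408 Ra = 0.408 × 34.1 = 13.9128 mm/d equivalent
ET₀ = 0.0023 × 13.9128 × (25.20 + 17.8) × √14.0 = 0.0023 × 13.9128 × 43.00 × 3.7417 = 5.1485 mm/d
Over 30 days: 5.1485 × 30 = 154.455 mm

154.5 mm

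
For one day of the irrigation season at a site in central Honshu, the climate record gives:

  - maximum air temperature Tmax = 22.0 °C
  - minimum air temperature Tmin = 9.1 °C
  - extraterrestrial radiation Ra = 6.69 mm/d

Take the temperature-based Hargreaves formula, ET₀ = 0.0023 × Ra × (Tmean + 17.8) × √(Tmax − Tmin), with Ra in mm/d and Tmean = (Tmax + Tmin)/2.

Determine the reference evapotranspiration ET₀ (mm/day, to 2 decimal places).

Tmean = (22.0 + 9.1)/2 = 15.55 °C
ET₀ = 0.0023 × 6.69 × (15.55 + 17.8) × √12.9 = 0.0023 × 6.69 × 33.35 × 3.5917 = 1.8431 mm/d

1.84 mm/day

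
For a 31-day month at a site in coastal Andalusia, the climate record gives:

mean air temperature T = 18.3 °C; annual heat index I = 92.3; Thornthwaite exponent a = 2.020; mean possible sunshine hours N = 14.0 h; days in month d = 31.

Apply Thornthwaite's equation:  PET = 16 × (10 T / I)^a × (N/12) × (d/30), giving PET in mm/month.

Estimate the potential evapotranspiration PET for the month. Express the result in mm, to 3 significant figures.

10T/I = 10 × 18.3 / 92.3 = 1.9827
(10T/I)^a = 1.9827^2.020 = 3.9853
Uncorrected PET = 16 × 3.9853 = 63.765 mm
Correction = (N/12)(d/30) = (14.0/12)(31/30) = 1.2056
PET = 63.765 × 1.2056 = 76.875 mm/month

76.9 mm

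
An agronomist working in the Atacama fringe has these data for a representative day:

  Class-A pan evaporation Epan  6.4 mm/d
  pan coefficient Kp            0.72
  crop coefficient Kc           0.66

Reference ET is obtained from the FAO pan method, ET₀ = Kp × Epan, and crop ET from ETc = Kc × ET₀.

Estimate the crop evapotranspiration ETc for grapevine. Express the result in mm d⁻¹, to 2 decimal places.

3.04 mm d⁻¹

ET₀ = 0.72 × 6.4 = 4.6080 mm/d
ETc = Kc × ET₀ = 0.66 × 4.6080 = 3.0413 mm/d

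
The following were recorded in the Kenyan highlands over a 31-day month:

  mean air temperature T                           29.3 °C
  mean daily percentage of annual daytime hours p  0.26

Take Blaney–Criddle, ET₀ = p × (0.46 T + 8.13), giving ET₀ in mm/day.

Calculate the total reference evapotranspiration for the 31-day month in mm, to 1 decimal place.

ET₀ = 0.26 × (0.46 × 29.3 + 8.13) = 0.26 × 21.608 = 5.6181 mm/d
Monthly total = 5.6181 × 31 = 174.161 mm

174.2 mm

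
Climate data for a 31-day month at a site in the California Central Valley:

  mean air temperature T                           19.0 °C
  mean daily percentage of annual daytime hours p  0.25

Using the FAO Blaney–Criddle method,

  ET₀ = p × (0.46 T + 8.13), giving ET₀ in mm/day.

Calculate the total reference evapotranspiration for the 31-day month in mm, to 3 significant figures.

131 mm

ET₀ = 0.25 × (0.46 × 19.0 + 8.13) = 0.25 × 16.870 = 4.2175 mm/d
Monthly total = 4.2175 × 31 = 130.743 mm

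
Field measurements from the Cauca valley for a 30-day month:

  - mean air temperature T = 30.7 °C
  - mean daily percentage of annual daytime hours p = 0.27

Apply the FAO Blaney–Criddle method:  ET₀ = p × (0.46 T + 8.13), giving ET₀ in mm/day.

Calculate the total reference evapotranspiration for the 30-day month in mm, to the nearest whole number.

180 mm

ET₀ = 0.27 × (0.46 × 30.7 + 8.13) = 0.27 × 22.252 = 6.0080 mm/d
Monthly total = 6.0080 × 30 = 180.240 mm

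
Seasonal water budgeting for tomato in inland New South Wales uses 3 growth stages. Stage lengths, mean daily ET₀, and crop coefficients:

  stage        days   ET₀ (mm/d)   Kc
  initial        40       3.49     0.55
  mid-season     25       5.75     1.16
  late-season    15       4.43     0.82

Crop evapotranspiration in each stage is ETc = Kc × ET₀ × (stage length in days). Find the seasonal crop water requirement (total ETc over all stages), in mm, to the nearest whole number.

initial: 0.55 × 3.49 × 40 = 76.78 mm
mid-season: 1.16 × 5.75 × 25 = 166.75 mm
late-season: 0.82 × 4.43 × 15 = 54.49 mm
Seasonal total = 298.02 mm

298 mm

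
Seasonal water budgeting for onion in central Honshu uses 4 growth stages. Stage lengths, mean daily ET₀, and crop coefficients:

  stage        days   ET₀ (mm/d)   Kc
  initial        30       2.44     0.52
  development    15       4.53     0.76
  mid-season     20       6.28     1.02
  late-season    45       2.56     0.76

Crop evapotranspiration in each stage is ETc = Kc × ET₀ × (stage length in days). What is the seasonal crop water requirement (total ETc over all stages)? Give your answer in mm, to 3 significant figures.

initial: 0.52 × 2.44 × 30 = 38.06 mm
development: 0.76 × 4.53 × 15 = 51.64 mm
mid-season: 1.02 × 6.28 × 20 = 128.11 mm
late-season: 0.76 × 2.56 × 45 = 87.55 mm
Seasonal total = 305.36 mm

305 mm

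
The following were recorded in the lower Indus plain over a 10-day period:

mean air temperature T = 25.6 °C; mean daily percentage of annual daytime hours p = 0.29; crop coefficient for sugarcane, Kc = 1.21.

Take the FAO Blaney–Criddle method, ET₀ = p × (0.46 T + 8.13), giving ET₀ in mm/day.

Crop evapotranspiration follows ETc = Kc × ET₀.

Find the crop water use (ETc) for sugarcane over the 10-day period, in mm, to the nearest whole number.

70 mm

ET₀ = 0.29 × (0.46 × 25.6 + 8.13) = 0.29 × 19.906 = 5.7727 mm/d
ETc = Kc × ET₀ = 1.21 × 5.7727 = 6.9850 mm/d
Over 10 days: 6.9850 × 10 = 69.850 mm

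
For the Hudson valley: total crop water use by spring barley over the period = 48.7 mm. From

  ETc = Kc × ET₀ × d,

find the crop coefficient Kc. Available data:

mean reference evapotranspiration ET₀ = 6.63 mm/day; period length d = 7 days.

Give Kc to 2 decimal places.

ETc = Kc × ET₀ × d  ⇒  Kc = ETc / (ET₀ × d)
Kc = 48.7 / (6.63 × 7) = 48.7 / 46.41 = 1.0493

1.05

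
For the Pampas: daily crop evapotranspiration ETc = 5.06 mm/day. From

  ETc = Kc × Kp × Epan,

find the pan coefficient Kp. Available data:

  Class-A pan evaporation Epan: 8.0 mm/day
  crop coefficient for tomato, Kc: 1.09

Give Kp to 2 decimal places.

ETc = Kc × Kp × Epan  ⇒  Kp = ETc / (Kc × Epan)
Kp = 5.06 / (1.09 × 8.0) = 5.06 / 8.720 = 0.5803

0.58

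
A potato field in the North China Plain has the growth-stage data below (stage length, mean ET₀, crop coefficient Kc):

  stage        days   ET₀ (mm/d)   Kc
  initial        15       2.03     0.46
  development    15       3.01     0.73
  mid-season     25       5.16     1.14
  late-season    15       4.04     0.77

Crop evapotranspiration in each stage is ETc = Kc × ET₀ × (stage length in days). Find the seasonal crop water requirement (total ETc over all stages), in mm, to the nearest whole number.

initial: 0.46 × 2.03 × 15 = 14.01 mm
development: 0.73 × 3.01 × 15 = 32.96 mm
mid-season: 1.14 × 5.16 × 25 = 147.06 mm
late-season: 0.77 × 4.04 × 15 = 46.66 mm
Seasonal total = 240.69 mm

241 mm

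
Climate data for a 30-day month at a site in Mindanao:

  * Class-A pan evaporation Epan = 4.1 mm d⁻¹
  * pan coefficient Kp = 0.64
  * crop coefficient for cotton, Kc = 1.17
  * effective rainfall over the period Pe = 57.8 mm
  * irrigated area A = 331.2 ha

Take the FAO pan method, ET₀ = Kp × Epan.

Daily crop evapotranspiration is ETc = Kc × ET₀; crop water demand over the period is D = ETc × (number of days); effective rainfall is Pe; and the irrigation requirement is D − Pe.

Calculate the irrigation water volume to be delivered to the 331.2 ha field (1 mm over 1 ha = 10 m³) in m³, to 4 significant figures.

113600 m³

ET₀ = 0.64 × 4.1 = 2.6240 mm/d
ETc = Kc × ET₀ = 1.17 × 2.6240 = 3.0701 mm/d
Crop demand D = ETc × 30 d = 3.0701 × 30 = 92.103 mm
D − Pe = 92.103 − 57.8 = 34.303 mm
Volume = 34.303 mm × 331.2 ha × 10 = 113611.5 m³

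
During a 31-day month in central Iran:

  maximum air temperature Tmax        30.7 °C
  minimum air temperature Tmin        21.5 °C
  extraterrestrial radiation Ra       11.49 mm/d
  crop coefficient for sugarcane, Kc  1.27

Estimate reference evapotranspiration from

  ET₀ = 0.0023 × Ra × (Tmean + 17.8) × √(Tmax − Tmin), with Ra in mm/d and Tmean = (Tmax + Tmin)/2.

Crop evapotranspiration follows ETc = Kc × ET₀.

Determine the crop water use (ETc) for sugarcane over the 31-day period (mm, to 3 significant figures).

Tmean = (30.7 + 21.5)/2 = 26.10 °C
ET₀ = 0.0023 × 11.49 × (26.10 + 17.8) × √9.2 = 0.0023 × 11.49 × 43.90 × 3.0332 = 3.5190 mm/d
ETc = Kc × ET₀ = 1.27 × 3.5190 = 4.4691 mm/d
Over 31 days: 4.4691 × 31 = 138.542 mm

139 mm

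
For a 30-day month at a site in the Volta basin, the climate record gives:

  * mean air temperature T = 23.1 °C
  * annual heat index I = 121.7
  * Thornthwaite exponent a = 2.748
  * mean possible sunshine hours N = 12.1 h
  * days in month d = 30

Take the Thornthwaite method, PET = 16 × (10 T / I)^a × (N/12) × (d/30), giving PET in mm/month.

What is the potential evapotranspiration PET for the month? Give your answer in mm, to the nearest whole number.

10T/I = 10 × 23.1 / 121.7 = 1.8981
(10T/I)^a = 1.8981^2.748 = 5.8186
Uncorrected PET = 16 × 5.8186 = 93.098 mm
Correction = (N/12)(d/30) = (12.1/12)(30/30) = 1.0083
PET = 93.098 × 1.0083 = 93.871 mm/month

94 mm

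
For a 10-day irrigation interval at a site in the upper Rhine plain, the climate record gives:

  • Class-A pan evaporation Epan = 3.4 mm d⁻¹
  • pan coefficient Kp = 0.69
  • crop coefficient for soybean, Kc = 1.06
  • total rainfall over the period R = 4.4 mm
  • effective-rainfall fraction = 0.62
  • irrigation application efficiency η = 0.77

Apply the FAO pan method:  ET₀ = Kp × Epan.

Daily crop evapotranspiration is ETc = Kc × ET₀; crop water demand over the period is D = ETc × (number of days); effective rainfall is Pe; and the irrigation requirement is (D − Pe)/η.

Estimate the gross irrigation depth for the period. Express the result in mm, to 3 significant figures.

28.8 mm

ET₀ = 0.69 × 3.4 = 2.3460 mm/d
ETc = Kc × ET₀ = 1.06 × 2.3460 = 2.4868 mm/d
Crop demand D = ETc × 10 d = 2.4868 × 10 = 24.868 mm
Pe = 0.62 × 4.4 = 2.728 mm
D − Pe = 24.868 − 2.728 = 22.140 mm
Gross irrigation = 22.140 / 0.77 = 28.753 mm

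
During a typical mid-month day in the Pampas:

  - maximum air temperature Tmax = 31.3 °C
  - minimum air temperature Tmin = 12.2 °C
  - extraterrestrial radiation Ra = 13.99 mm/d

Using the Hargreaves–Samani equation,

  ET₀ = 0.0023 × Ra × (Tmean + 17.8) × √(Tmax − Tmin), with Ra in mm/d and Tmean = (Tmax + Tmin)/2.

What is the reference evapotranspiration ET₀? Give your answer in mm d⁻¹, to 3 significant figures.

Tmean = (31.3 + 12.2)/2 = 21.75 °C
ET₀ = 0.0023 × 13.99 × (21.75 + 17.8) × √19.1 = 0.0023 × 13.99 × 39.55 × 4.3704 = 5.5618 mm/d

5.56 mm d⁻¹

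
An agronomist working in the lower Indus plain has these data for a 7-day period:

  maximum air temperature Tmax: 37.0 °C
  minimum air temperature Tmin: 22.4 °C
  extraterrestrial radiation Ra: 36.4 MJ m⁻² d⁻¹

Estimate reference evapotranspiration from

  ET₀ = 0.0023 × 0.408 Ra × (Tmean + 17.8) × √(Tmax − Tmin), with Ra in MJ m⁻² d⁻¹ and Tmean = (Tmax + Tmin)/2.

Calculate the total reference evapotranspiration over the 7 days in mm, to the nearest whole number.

43 mm

Tmean = (37.0 + 22.4)/2 = 29.70 °C
0.408 Ra = 0.408 × 36.4 = 14.8512 mm/d equivalent
ET₀ = 0.0023 × 14.8512 × (29.70 + 17.8) × √14.6 = 0.0023 × 14.8512 × 47.50 × 3.8210 = 6.1995 mm/d
Over 7 days: 6.1995 × 7 = 43.397 mm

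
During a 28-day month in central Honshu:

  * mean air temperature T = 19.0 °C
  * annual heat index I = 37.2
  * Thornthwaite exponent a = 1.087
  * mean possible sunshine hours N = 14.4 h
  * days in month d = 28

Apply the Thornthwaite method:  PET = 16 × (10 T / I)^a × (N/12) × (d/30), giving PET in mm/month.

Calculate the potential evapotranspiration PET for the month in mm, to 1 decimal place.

105.5 mm

10T/I = 10 × 19.0 / 37.2 = 5.1075
(10T/I)^a = 5.1075^1.087 = 5.8860
Uncorrected PET = 16 × 5.8860 = 94.176 mm
Correction = (N/12)(d/30) = (14.4/12)(28/30) = 1.1200
PET = 94.176 × 1.1200 = 105.477 mm/month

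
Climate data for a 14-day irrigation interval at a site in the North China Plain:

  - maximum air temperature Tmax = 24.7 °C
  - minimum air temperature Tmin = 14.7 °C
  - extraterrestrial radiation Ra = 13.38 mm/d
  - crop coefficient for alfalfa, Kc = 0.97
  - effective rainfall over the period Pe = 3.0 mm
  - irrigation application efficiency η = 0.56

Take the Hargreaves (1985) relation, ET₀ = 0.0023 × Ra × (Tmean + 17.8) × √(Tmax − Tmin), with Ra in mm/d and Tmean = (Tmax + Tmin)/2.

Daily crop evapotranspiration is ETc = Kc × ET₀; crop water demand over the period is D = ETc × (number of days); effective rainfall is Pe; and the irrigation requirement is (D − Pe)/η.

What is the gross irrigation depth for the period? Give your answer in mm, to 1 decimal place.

83.1 mm

Tmean = (24.7 + 14.7)/2 = 19.70 °C
ET₀ = 0.0023 × 13.38 × (19.70 + 17.8) × √10.0 = 0.0023 × 13.38 × 37.50 × 3.1623 = 3.6494 mm/d
ETc = Kc × ET₀ = 0.97 × 3.6494 = 3.5399 mm/d
Crop demand D = ETc × 14 d = 3.5399 × 14 = 49.559 mm
D − Pe = 49.559 − 3.0 = 46.559 mm
Gross irrigation = 46.559 / 0.56 = 83.141 mm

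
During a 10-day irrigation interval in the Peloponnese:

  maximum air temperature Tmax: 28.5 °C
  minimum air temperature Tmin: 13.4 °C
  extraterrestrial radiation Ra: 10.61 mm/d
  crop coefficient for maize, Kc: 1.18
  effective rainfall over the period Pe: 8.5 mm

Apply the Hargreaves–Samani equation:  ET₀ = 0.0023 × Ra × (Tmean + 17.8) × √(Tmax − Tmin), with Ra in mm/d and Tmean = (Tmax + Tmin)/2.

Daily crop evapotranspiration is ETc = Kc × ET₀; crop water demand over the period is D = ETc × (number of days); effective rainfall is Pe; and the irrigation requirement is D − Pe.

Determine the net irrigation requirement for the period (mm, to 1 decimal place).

34.9 mm

Tmean = (28.5 + 13.4)/2 = 20.95 °C
ET₀ = 0.0023 × 10.61 × (20.95 + 17.8) × √15.1 = 0.0023 × 10.61 × 38.75 × 3.8859 = 3.6746 mm/d
ETc = Kc × ET₀ = 1.18 × 3.6746 = 4.3360 mm/d
Crop demand D = ETc × 10 d = 4.3360 × 10 = 43.360 mm
D − Pe = 43.360 − 8.5 = 34.860 mm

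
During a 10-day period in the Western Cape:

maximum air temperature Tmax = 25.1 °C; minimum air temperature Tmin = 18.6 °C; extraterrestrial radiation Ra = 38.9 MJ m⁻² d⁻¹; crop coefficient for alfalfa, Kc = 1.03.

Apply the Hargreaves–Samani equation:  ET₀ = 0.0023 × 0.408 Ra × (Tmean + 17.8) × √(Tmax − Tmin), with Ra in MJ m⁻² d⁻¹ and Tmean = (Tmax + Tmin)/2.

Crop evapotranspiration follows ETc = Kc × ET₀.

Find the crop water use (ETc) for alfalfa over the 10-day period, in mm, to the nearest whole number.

Tmean = (25.1 + 18.6)/2 = 21.85 °C
0.408 Ra = 0.408 × 38.9 = 15.8712 mm/d equivalent
ET₀ = 0.0023 × 15.8712 × (21.85 + 17.8) × √6.5 = 0.0023 × 15.8712 × 39.65 × 2.5495 = 3.6901 mm/d
ETc = Kc × ET₀ = 1.03 × 3.6901 = 3.8008 mm/d
Over 10 days: 3.8008 × 10 = 38.008 mm

38 mm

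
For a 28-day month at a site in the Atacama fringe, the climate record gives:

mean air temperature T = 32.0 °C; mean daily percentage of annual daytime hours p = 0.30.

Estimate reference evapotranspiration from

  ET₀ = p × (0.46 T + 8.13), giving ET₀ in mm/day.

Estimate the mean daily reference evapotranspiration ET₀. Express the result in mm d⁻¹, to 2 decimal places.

6.86 mm d⁻¹

ET₀ = 0.30 × (0.46 × 32.0 + 8.13) = 0.30 × 22.850 = 6.8550 mm/d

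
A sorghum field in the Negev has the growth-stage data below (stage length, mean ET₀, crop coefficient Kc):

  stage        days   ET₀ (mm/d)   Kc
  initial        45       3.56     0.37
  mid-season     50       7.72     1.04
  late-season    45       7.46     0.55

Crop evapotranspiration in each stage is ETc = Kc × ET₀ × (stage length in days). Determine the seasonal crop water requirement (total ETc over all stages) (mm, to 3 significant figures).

initial: 0.37 × 3.56 × 45 = 59.27 mm
mid-season: 1.04 × 7.72 × 50 = 401.44 mm
late-season: 0.55 × 7.46 × 45 = 184.64 mm
Seasonal total = 645.35 mm

645 mm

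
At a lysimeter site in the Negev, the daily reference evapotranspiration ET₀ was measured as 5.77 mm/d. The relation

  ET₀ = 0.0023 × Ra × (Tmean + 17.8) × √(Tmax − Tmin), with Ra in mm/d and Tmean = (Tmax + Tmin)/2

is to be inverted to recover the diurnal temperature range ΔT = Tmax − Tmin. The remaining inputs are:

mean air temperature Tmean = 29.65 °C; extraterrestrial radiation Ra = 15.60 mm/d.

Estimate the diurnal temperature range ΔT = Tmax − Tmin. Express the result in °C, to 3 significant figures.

11.5 °C

√ΔT = ET₀ / [0.0023 × Ra × (Tmean+17.8)] = 5.77 / (0.0023 × 15.60 × 47.45) = 3.3891
ΔT = 3.3891² = 11.486 °C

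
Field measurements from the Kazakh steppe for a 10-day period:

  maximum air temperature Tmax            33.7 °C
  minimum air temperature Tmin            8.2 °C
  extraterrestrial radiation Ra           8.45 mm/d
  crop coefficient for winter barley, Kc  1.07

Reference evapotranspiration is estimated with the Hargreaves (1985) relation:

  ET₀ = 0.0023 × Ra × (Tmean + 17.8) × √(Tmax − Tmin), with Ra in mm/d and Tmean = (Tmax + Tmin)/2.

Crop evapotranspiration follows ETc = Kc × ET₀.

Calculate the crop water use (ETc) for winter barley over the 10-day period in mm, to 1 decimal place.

Tmean = (33.7 + 8.2)/2 = 20.95 °C
ET₀ = 0.0023 × 8.45 × (20.95 + 17.8) × √25.5 = 0.0023 × 8.45 × 38.75 × 5.0498 = 3.8030 mm/d
ETc = Kc × ET₀ = 1.07 × 3.8030 = 4.0692 mm/d
Over 10 days: 4.0692 × 10 = 40.692 mm

40.7 mm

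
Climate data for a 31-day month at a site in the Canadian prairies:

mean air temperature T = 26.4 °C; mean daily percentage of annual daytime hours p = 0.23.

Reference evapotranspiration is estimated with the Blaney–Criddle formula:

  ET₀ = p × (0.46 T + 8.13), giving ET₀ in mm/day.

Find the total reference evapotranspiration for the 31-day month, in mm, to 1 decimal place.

144.6 mm

ET₀ = 0.23 × (0.46 × 26.4 + 8.13) = 0.23 × 20.274 = 4.6630 mm/d
Monthly total = 4.6630 × 31 = 144.553 mm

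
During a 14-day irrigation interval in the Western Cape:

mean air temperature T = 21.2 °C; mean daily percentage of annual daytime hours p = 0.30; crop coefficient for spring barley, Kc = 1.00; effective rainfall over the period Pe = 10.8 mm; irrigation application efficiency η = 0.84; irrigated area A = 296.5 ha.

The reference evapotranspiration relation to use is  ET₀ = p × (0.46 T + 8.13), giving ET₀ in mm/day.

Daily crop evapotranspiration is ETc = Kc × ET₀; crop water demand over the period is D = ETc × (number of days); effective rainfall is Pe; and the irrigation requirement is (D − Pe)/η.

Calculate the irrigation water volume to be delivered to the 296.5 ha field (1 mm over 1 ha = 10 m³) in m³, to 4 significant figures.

227000 m³

ET₀ = 0.30 × (0.46 × 21.2 + 8.13) = 0.30 × 17.882 = 5.3646 mm/d
ETc = Kc × ET₀ = 1.00 × 5.3646 = 5.3646 mm/d
Crop demand D = ETc × 14 d = 5.3646 × 14 = 75.104 mm
D − Pe = 75.104 − 10.8 = 64.304 mm
Gross irrigation = 64.304 / 0.84 = 76.552 mm
Volume = 76.552 mm × 296.5 ha × 10 = 226976.7 m³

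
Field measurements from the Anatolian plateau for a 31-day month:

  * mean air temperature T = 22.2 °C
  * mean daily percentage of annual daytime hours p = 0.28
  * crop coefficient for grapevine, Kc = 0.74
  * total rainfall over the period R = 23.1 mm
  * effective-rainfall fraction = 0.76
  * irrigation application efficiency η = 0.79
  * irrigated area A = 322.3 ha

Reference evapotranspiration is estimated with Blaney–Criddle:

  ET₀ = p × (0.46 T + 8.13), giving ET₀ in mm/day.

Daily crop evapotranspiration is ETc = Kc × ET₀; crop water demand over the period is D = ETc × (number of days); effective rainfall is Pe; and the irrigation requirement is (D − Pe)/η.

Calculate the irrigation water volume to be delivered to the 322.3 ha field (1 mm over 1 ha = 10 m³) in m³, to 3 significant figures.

ET₀ = 0.28 × (0.46 × 22.2 + 8.13) = 0.28 × 18.342 = 5.1358 mm/d
ETc = Kc × ET₀ = 0.74 × 5.1358 = 3.8005 mm/d
Crop demand D = ETc × 31 d = 3.8005 × 31 = 117.816 mm
Pe = 0.76 × 23.1 = 17.556 mm
D − Pe = 117.816 − 17.556 = 100.260 mm
Gross irrigation = 100.260 / 0.79 = 126.911 mm
Volume = 126.911 mm × 322.3 ha × 10 = 409034.2 m³

409000 m³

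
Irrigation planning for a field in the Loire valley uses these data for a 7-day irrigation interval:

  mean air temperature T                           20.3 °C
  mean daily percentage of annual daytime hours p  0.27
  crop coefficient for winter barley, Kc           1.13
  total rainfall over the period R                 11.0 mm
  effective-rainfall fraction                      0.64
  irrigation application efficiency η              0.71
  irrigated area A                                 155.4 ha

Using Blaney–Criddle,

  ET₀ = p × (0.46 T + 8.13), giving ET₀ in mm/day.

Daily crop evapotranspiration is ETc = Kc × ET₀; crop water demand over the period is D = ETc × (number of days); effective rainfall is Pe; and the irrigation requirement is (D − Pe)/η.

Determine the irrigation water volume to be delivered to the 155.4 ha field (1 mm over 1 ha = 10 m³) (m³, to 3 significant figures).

66200 m³

ET₀ = 0.27 × (0.46 × 20.3 + 8.13) = 0.27 × 17.468 = 4.7164 mm/d
ETc = Kc × ET₀ = 1.13 × 4.7164 = 5.3295 mm/d
Crop demand D = ETc × 7 d = 5.3295 × 7 = 37.307 mm
Pe = 0.64 × 11.0 = 7.040 mm
D − Pe = 37.307 − 7.040 = 30.267 mm
Gross irrigation = 30.267 / 0.71 = 42.630 mm
Volume = 42.630 mm × 155.4 ha × 10 = 66247.0 m³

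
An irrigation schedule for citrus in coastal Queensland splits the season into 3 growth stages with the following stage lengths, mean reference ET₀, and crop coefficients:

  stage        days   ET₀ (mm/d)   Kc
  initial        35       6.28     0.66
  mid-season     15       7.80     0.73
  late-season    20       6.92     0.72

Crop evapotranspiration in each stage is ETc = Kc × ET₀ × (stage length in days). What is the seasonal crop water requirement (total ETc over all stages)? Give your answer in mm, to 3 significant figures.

330 mm

initial: 0.66 × 6.28 × 35 = 145.07 mm
mid-season: 0.73 × 7.80 × 15 = 85.41 mm
late-season: 0.72 × 6.92 × 20 = 99.65 mm
Seasonal total = 330.13 mm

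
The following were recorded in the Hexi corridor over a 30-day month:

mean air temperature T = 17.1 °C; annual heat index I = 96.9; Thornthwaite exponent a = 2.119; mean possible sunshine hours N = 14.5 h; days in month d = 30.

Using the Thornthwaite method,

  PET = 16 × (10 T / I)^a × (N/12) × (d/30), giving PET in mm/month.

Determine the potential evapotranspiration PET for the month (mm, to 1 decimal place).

64.4 mm

10T/I = 10 × 17.1 / 96.9 = 1.7647
(10T/I)^a = 1.7647^2.119 = 3.3319
Uncorrected PET = 16 × 3.3319 = 53.310 mm
Correction = (N/12)(d/30) = (14.5/12)(30/30) = 1.2083
PET = 53.310 × 1.2083 = 64.414 mm/month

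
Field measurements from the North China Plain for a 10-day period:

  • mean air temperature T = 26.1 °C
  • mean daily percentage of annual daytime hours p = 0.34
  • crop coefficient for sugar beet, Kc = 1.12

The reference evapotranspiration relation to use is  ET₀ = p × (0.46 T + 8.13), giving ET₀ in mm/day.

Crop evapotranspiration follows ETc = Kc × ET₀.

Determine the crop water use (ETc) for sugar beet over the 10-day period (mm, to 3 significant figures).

76.7 mm

ET₀ = 0.34 × (0.46 × 26.1 + 8.13) = 0.34 × 20.136 = 6.8462 mm/d
ETc = Kc × ET₀ = 1.12 × 6.8462 = 7.6677 mm/d
Over 10 days: 7.6677 × 10 = 76.677 mm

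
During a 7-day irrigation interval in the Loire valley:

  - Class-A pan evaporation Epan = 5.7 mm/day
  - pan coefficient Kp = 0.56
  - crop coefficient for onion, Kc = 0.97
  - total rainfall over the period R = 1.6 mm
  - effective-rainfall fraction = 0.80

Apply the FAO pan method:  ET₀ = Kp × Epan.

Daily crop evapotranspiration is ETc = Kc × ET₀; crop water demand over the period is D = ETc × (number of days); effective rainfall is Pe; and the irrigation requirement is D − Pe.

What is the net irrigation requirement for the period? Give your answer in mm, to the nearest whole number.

ET₀ = 0.56 × 5.7 = 3.1920 mm/d
ETc = Kc × ET₀ = 0.97 × 3.1920 = 3.0962 mm/d
Crop demand D = ETc × 7 d = 3.0962 × 7 = 21.673 mm
Pe = 0.80 × 1.6 = 1.280 mm
D − Pe = 21.673 − 1.280 = 20.393 mm

20 mm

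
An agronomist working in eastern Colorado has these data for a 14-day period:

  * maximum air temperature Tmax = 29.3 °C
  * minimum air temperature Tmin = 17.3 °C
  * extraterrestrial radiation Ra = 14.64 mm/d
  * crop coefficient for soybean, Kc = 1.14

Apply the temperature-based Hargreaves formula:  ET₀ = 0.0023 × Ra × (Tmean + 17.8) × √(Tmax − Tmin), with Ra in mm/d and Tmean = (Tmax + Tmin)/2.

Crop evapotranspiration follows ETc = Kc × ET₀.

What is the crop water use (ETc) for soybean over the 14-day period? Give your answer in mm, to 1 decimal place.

76.5 mm

Tmean = (29.3 + 17.3)/2 = 23.30 °C
ET₀ = 0.0023 × 14.64 × (23.30 + 17.8) × √12.0 = 0.0023 × 14.64 × 41.10 × 3.4641 = 4.7940 mm/d
ETc = Kc × ET₀ = 1.14 × 4.7940 = 5.4652 mm/d
Over 14 days: 5.4652 × 14 = 76.513 mm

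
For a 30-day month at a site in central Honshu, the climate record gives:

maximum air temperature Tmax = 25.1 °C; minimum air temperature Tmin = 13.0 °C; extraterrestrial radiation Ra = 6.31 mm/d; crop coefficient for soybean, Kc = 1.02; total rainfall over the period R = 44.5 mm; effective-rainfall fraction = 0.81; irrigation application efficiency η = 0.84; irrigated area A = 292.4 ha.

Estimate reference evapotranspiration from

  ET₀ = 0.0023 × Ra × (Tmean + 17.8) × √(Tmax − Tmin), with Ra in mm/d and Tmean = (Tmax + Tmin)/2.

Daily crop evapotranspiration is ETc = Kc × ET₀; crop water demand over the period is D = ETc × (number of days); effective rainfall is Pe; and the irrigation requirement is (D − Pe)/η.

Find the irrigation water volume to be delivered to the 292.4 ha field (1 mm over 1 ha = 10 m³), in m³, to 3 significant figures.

72700 m³

Tmean = (25.1 + 13.0)/2 = 19.05 °C
ET₀ = 0.0023 × 6.31 × (19.05 + 17.8) × √12.1 = 0.0023 × 6.31 × 36.85 × 3.4785 = 1.8603 mm/d
ETc = Kc × ET₀ = 1.02 × 1.8603 = 1.8975 mm/d
Crop demand D = ETc × 30 d = 1.8975 × 30 = 56.925 mm
Pe = 0.81 × 44.5 = 36.045 mm
D − Pe = 56.925 − 36.045 = 20.880 mm
Gross irrigation = 20.880 / 0.84 = 24.857 mm
Volume = 24.857 mm × 292.4 ha × 10 = 72681.9 m³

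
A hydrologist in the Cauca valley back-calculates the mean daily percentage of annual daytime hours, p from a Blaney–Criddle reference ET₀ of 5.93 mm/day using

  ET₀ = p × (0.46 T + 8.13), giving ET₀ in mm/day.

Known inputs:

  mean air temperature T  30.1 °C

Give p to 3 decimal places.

0.270

p = ET₀ / (0.46 T + 8.13) = 5.93 / (0.46 × 30.1 + 8.13) = 5.93 / 21.976 = 0.2698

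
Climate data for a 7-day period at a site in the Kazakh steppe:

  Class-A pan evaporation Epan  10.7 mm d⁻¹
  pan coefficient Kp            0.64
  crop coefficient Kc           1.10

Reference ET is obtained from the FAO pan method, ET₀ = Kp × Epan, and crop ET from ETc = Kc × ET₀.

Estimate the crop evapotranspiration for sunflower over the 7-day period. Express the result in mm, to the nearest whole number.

53 mm

ET₀ = 0.64 × 10.7 = 6.8480 mm/d
ETc = Kc × ET₀ = 1.10 × 6.8480 = 7.5328 mm/d
Over 7 days: 7.5328 × 7 = 52.730 mm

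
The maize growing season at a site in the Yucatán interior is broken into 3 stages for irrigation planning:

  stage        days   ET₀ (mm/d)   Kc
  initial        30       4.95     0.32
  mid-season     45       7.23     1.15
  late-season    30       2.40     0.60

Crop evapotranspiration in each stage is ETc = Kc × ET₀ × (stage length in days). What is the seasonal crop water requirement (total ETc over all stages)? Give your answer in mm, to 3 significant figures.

initial: 0.32 × 4.95 × 30 = 47.52 mm
mid-season: 1.15 × 7.23 × 45 = 374.15 mm
late-season: 0.60 × 2.40 × 30 = 43.20 mm
Seasonal total = 464.87 mm

465 mm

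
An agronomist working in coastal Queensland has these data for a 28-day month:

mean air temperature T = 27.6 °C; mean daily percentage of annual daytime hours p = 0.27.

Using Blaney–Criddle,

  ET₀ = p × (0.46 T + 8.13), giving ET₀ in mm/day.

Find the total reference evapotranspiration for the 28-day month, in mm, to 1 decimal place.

157.4 mm

ET₀ = 0.27 × (0.46 × 27.6 + 8.13) = 0.27 × 20.826 = 5.6230 mm/d
Monthly total = 5.6230 × 28 = 157.444 mm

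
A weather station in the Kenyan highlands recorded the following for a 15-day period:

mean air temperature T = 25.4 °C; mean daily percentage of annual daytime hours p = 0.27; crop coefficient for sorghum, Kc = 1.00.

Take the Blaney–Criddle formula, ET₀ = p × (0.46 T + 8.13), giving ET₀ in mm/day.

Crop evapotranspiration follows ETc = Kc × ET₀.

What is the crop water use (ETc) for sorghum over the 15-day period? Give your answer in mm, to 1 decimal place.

80.2 mm

ET₀ = 0.27 × (0.46 × 25.4 + 8.13) = 0.27 × 19.814 = 5.3498 mm/d
ETc = Kc × ET₀ = 1.00 × 5.3498 = 5.3498 mm/d
Over 15 days: 5.3498 × 15 = 80.247 mm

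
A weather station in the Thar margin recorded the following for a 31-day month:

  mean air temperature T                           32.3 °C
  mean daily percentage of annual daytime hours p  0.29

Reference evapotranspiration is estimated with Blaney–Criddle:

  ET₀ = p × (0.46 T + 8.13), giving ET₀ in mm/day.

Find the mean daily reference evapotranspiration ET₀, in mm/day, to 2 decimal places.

6.67 mm/day

ET₀ = 0.29 × (0.46 × 32.3 + 8.13) = 0.29 × 22.988 = 6.6665 mm/d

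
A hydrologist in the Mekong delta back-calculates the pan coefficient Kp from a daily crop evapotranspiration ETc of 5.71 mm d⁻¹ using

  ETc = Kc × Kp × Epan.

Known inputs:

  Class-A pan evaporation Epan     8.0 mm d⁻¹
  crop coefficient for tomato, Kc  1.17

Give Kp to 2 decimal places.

0.61

ETc = Kc × Kp × Epan  ⇒  Kp = ETc / (Kc × Epan)
Kp = 5.71 / (1.17 × 8.0) = 5.71 / 9.360 = 0.6100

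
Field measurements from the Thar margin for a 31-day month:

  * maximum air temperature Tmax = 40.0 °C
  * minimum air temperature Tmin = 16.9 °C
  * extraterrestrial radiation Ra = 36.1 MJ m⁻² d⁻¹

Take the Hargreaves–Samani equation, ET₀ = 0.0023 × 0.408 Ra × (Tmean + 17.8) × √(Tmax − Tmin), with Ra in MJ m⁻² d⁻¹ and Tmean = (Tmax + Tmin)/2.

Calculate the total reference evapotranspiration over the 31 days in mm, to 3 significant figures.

233 mm

Tmean = (40.0 + 16.9)/2 = 28.45 °C
0.408 Ra = 0.408 × 36.1 = 14.7288 mm/d equivalent
ET₀ = 0.0023 × 14.7288 × (28.45 + 17.8) × √23.1 = 0.0023 × 14.7288 × 46.25 × 4.8062 = 7.5302 mm/d
Over 31 days: 7.5302 × 31 = 233.436 mm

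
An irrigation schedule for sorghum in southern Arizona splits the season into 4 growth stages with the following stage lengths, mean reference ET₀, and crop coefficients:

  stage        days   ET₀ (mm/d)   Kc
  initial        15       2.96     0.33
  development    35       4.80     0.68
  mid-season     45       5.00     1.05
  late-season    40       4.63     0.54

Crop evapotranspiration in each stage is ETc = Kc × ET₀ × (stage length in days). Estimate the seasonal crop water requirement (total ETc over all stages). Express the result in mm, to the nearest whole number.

initial: 0.33 × 2.96 × 15 = 14.65 mm
development: 0.68 × 4.80 × 35 = 114.24 mm
mid-season: 1.05 × 5.00 × 45 = 236.25 mm
late-season: 0.54 × 4.63 × 40 = 100.01 mm
Seasonal total = 465.15 mm

465 mm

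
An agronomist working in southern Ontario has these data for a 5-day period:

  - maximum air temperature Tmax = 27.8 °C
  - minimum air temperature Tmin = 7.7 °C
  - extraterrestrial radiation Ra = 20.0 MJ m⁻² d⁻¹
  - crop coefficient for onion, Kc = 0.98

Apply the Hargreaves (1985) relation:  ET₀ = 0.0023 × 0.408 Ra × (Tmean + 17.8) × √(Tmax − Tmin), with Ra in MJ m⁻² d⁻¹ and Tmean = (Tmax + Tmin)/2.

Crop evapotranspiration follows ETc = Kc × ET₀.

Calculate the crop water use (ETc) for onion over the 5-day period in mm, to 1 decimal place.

Tmean = (27.8 + 7.7)/2 = 17.75 °C
0.408 Ra = 0.408 × 20.0 = 8.1600 mm/d equivalent
ET₀ = 0.0023 × 8.1600 × (17.75 + 17.8) × √20.1 = 0.0023 × 8.1600 × 35.55 × 4.4833 = 2.9913 mm/d
ETc = Kc × ET₀ = 0.98 × 2.9913 = 2.9315 mm/d
Over 5 days: 2.9315 × 5 = 14.658 mm

14.7 mm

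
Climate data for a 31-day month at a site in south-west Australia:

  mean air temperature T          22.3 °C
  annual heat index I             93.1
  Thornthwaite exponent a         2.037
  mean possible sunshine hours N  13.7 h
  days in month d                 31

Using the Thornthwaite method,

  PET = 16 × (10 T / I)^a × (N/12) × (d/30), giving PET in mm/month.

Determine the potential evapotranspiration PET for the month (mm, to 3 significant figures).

10T/I = 10 × 22.3 / 93.1 = 2.3953
(10T/I)^a = 2.3953^2.037 = 5.9259
Uncorrected PET = 16 × 5.9259 = 94.814 mm
Correction = (N/12)(d/30) = (13.7/12)(31/30) = 1.1797
PET = 94.814 × 1.1797 = 111.852 mm/month

112 mm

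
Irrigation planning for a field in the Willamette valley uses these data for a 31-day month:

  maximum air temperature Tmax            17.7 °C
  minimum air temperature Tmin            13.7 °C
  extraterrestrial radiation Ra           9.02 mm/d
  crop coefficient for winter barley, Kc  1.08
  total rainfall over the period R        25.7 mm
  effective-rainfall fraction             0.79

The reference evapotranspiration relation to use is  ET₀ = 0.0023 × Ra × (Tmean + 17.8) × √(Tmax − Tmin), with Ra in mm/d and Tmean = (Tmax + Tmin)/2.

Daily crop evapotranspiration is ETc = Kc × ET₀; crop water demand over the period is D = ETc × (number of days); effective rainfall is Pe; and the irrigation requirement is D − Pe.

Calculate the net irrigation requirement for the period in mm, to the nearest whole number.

Tmean = (17.7 + 13.7)/2 = 15.70 °C
ET₀ = 0.0023 × 9.02 × (15.70 + 17.8) × √4.0 = 0.0023 × 9.02 × 33.50 × 2.0000 = 1.3900 mm/d
ETc = Kc × ET₀ = 1.08 × 1.3900 = 1.5012 mm/d
Crop demand D = ETc × 31 d = 1.5012 × 31 = 46.537 mm
Pe = 0.79 × 25.7 = 20.303 mm
D − Pe = 46.537 − 20.303 = 26.234 mm

26 mm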